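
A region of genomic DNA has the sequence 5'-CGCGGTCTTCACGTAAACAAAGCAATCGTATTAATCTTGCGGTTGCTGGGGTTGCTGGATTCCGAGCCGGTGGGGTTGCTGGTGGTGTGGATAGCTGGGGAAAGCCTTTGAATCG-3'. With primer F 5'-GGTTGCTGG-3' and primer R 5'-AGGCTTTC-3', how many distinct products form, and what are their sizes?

The forward primer GGTTGCTGG matches the top strand at positions 41–49, 50–58, 74–82.
The reverse primer's reverse complement is GAAAGCCT, matching at positions 100–107.
Each forward site pairs with the reverse site to give a product ending at position 107: sizes 67, 58, 34 bp.

Three products: 67 bp, 58 bp, 34 bp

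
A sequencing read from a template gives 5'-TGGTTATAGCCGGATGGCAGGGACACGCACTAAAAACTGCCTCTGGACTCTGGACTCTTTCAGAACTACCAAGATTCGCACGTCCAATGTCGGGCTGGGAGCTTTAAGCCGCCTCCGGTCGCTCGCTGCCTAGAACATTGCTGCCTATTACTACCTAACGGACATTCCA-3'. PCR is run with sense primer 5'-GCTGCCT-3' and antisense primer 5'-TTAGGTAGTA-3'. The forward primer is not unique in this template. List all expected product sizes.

The forward primer GCTGCCT matches the top strand at positions 125–131, 140–146.
The reverse primer's reverse complement is TACTACCTAA, matching at positions 149–158.
Each forward site pairs with the reverse site to give a product ending at position 158: sizes 34, 19 bp.

34 bp, 19 bp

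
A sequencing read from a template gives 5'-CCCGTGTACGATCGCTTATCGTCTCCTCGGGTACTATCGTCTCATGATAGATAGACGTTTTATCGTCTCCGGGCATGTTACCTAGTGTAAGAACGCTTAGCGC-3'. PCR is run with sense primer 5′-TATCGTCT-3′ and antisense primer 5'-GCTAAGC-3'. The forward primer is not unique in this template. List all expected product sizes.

The forward primer TATCGTCT matches the top strand at positions 17–24, 35–42, 61–68.
The reverse primer's reverse complement is GCTTAGC, matching at positions 95–101.
Each forward site pairs with the reverse site to give a product ending at position 101: sizes 85, 67, 41 bp.

85 bp, 67 bp, 41 bp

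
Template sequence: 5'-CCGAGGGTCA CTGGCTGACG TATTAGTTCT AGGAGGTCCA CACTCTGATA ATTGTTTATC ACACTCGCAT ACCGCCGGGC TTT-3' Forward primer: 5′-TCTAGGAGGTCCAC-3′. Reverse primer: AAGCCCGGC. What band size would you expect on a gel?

55 bp

Scanning the template, TCTAGGAGGTCCAC occurs at positions 28–41; this primer anneals to the bottom strand there with its 3' end pointing downstream.
Taking the reverse complement of AAGCCCGGC gives GCCGGGCTT, found at positions 74–82 on the template; the primer anneals here to the top strand with its 3' end pointing upstream.
The product runs from position 28 to position 82, so its length is 82 − 28 + 1 = 55 bp.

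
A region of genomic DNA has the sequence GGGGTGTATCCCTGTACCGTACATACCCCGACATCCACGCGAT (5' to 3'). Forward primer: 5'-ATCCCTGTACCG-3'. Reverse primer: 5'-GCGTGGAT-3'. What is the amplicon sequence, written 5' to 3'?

The forward primer matches the template at positions 8–19.
Taking the reverse complement of GCGTGGAT gives ATCCACGC, found at positions 33–40 on the template; the primer anneals here to the top strand with its 3' end pointing upstream.
The product is the template from position 8 through 40 (33 bp).

5'-ATCCCTGTACCGTACATACCCCGACATCCACGC-3'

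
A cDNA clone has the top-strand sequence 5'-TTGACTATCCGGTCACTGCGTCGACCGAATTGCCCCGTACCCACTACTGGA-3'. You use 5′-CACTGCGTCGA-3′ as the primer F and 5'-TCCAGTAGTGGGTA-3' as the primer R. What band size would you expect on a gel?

38 bp

Forward primer CACTGCGTCGA is found on the top strand at positions 14–24.
Taking the reverse complement of TCCAGTAGTGGGTA gives TACCCACTACTGGA, found at positions 38–51 on the template; the primer anneals here to the top strand with its 3' end pointing upstream.
The product runs from position 14 to position 51, so its length is 51 − 14 + 1 = 38 bp.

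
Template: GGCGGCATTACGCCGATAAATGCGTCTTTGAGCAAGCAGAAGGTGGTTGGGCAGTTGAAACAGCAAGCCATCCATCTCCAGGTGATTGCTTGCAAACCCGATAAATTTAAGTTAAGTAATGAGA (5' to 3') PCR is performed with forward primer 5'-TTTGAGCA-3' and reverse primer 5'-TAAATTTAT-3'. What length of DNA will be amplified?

The forward primer matches the template at positions 27–34.
Reverse complement of the reverse primer: ATAAATTTA. This occurs on the top strand at positions 101–109.
The product runs from position 27 to position 109, so its length is 109 − 27 + 1 = 83 bp.

83 bp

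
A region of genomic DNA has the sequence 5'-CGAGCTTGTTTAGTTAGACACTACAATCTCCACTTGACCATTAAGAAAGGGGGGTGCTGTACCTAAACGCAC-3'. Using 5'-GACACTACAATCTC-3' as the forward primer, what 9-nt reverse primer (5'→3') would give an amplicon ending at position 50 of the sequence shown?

5'-CCTTTCTTA-3'

The forward primer binds at positions 17–30; the product's 3' end on the top strand is position 50.
The reverse primer anneals to the top strand over positions 42–50, i.e. to TAAGAAAGG.
Its sequence written 5'→3' is the reverse complement: CCTTTCTTA.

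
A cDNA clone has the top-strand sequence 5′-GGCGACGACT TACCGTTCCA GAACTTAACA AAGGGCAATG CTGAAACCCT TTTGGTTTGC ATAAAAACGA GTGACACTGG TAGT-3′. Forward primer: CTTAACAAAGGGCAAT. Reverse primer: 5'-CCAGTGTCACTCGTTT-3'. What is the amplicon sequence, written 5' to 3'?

The forward primer matches the template at positions 24–39.
Reverse complement of the reverse primer: AAACGAGTGACACTGG. This occurs on the top strand at positions 65–80.
The product is the template from position 24 through 80 (57 bp).

5'-CTTAACAAAGGGCAATGCTGAAACCCTTTTGGTTTGCATAAAAACGAGTGACACTGG-3'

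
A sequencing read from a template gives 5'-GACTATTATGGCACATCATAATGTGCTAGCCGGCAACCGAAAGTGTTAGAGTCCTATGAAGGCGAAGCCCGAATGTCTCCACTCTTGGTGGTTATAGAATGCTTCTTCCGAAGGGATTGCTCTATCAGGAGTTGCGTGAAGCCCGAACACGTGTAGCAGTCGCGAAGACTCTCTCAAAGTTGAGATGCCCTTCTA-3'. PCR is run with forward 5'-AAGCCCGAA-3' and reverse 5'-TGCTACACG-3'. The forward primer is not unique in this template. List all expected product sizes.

The forward primer AAGCCCGAA matches the top strand at positions 65–73, 139–147.
The reverse primer's reverse complement is CGTGTAGCA, matching at positions 150–158.
Each forward site pairs with the reverse site to give a product ending at position 158: sizes 94, 20 bp.

94 bp, 20 bp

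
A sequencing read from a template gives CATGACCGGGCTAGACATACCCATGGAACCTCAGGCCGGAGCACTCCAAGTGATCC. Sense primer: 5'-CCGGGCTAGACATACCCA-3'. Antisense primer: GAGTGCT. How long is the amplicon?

Scanning the template, CCGGGCTAGACATACCCA occurs at positions 6–23; this primer anneals to the bottom strand there with its 3' end pointing downstream.
Reverse complement of the reverse primer: AGCACTC. This occurs on the top strand at positions 40–46.
The product runs from position 6 to position 46, so its length is 46 − 6 + 1 = 41 bp.

41 bp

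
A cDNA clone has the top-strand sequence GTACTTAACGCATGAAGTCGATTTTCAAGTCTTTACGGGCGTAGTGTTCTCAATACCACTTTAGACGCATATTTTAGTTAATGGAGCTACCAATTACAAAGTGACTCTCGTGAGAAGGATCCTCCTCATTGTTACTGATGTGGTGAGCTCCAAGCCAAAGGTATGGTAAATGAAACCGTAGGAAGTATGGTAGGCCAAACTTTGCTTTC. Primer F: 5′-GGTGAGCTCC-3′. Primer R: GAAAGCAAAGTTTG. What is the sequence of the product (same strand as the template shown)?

5'-GGTGAGCTCCAAGCCAAAGGTATGGTAAATGAAACCGTAGGAAGTATGGTAGGCCAAACTTTGCTTTC-3'

Scanning the template, GGTGAGCTCC occurs at positions 142–151; this primer anneals to the bottom strand there with its 3' end pointing downstream.
Taking the reverse complement of GAAAGCAAAGTTTG gives CAAACTTTGCTTTC, found at positions 196–209 on the template; the primer anneals here to the top strand with its 3' end pointing upstream.
The product is the template from position 142 through 209 (68 bp).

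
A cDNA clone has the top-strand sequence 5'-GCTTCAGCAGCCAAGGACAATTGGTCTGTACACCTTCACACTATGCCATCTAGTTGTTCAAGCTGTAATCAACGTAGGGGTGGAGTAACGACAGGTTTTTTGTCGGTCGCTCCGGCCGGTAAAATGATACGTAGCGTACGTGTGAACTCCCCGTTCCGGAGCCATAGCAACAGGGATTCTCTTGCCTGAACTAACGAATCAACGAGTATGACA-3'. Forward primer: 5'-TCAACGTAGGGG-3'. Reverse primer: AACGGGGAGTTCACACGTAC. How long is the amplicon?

Forward primer TCAACGTAGGGG is found on the top strand at positions 69–80.
Reverse complement of the reverse primer: GTACGTGTGAACTCCCCGTT. This occurs on the top strand at positions 136–155.
The product runs from position 69 to position 155, so its length is 155 − 69 + 1 = 87 bp.

87 bp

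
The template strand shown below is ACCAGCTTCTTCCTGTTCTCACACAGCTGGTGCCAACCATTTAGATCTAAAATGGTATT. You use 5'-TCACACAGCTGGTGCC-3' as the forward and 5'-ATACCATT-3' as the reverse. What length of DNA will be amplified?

40 bp

Scanning the template, TCACACAGCTGGTGCC occurs at positions 19–34; this primer anneals to the bottom strand there with its 3' end pointing downstream.
Reverse complement of the reverse primer: AATGGTAT. This occurs on the top strand at positions 51–58.
Amplicon spans positions 19–58: 40 bp.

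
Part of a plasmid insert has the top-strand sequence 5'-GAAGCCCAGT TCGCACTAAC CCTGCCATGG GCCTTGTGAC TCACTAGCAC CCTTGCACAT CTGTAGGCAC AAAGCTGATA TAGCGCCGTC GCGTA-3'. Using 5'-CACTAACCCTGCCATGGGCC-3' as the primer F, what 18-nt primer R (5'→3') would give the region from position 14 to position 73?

5'-TTTGTGCCTACAGATGTG-3'

The product's 3' end on the top strand is position 73.
The reverse primer anneals to the top strand over positions 56–73, i.e. to CACATCTGTAGGCACAAA.
Its sequence written 5'→3' is the reverse complement: TTTGTGCCTACAGATGTG.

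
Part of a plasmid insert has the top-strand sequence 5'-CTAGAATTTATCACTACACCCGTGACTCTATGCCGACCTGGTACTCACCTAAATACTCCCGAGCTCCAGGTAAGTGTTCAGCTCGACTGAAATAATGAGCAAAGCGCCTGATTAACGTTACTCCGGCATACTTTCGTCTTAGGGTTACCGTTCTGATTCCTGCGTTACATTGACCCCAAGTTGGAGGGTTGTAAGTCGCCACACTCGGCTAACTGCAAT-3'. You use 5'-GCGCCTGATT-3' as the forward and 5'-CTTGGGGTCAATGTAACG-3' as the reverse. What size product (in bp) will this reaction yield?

77 bp

Scanning the template, GCGCCTGATT occurs at positions 104–113; this primer anneals to the bottom strand there with its 3' end pointing downstream.
Reverse complement of the reverse primer: CGTTACATTGACCCCAAG. This occurs on the top strand at positions 163–180.
Amplicon spans positions 104–180: 77 bp.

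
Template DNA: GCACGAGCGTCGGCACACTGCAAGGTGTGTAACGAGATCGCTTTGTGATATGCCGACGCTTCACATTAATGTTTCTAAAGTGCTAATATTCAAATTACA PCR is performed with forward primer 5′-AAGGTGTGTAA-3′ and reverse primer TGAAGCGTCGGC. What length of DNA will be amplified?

Scanning the template, AAGGTGTGTAA occurs at positions 22–32; this primer anneals to the bottom strand there with its 3' end pointing downstream.
Reverse complement of the reverse primer: GCCGACGCTTCA. This occurs on the top strand at positions 52–63.
Amplicon spans positions 22–63: 42 bp.

42 bp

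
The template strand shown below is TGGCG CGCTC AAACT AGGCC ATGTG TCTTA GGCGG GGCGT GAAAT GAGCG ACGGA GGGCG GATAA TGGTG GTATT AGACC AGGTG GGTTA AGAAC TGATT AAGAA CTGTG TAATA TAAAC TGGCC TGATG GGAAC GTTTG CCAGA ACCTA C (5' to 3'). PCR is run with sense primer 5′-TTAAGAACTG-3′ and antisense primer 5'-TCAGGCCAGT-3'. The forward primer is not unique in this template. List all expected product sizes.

41 bp, 30 bp

The forward primer TTAAGAACTG matches the top strand at positions 88–97, 99–108.
The reverse primer's reverse complement is ACTGGCCTGA, matching at positions 119–128.
Each forward site pairs with the reverse site to give a product ending at position 128: sizes 41, 30 bp.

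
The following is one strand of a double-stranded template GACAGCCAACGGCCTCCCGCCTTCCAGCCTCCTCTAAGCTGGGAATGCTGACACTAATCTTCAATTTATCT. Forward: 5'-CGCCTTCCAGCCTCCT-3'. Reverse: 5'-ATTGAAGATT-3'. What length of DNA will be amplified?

Forward primer CGCCTTCCAGCCTCCT is found on the top strand at positions 18–33.
The reverse primer's reverse complement is AATCTTCAAT, which matches the template at positions 56–65.
Product length = (reverse-primer end) − (forward-primer start) + 1 = 65 − 18 + 1 = 48 bp.

48 bp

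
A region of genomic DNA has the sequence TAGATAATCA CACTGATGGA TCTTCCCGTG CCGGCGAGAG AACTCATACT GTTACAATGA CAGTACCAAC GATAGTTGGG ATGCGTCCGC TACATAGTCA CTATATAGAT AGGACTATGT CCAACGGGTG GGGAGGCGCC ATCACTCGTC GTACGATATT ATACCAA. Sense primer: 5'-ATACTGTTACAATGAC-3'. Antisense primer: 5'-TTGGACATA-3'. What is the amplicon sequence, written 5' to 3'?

The forward primer matches the template at positions 46–61.
Taking the reverse complement of TTGGACATA gives TATGTCCAA, found at positions 116–124 on the template; the primer anneals here to the top strand with its 3' end pointing upstream.
The product is the template from position 46 through 124 (79 bp).

5'-ATACTGTTACAATGACAGTACCAACGATAGTTGGGATGCGTCCGCTACATAGTCACTATATAGATAGGACTATGTCCAA-3'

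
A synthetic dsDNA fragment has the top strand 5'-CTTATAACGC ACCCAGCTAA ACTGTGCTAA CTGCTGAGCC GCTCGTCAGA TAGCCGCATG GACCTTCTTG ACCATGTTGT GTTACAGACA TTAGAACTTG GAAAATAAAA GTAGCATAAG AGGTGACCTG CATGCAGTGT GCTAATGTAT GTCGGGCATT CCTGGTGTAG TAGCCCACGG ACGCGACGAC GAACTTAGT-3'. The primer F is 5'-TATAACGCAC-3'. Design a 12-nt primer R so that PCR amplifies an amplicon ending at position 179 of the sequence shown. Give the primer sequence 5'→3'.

5'-CGTGGGCTACTA-3'

The forward primer binds at positions 3–12; the product's 3' end on the top strand is position 179.
The reverse primer anneals to the top strand over positions 168–179, i.e. to TAGTAGCCCACG.
Its sequence written 5'→3' is the reverse complement: CGTGGGCTACTA.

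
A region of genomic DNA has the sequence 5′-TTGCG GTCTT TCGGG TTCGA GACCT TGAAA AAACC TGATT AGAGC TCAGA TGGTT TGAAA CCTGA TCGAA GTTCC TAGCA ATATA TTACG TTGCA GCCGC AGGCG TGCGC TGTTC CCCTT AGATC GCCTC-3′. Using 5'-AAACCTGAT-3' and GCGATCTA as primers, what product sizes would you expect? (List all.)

The forward primer AAACCTGAT matches the top strand at positions 31–39, 58–66.
The reverse primer's reverse complement is TAGATCGC, matching at positions 120–127.
Each forward site pairs with the reverse site to give a product ending at position 127: sizes 97, 70 bp.

97 bp, 70 bp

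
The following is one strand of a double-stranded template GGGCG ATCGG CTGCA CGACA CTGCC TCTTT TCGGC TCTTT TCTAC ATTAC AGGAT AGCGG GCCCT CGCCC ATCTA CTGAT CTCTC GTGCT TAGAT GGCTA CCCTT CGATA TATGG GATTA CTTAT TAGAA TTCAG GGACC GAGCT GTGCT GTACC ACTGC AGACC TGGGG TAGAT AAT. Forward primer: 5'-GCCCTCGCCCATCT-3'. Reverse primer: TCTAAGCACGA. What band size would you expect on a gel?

34 bp

The forward primer matches the template at positions 61–74.
The reverse primer's reverse complement is TCGTGCTTAGA, which matches the template at positions 84–94.
Amplicon spans positions 61–94: 34 bp.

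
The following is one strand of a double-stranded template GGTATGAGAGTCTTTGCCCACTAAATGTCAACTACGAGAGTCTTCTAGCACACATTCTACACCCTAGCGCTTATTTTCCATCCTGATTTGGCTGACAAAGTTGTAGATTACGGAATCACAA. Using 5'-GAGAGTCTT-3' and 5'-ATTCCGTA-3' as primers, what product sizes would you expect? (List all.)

111 bp, 81 bp

The forward primer GAGAGTCTT matches the top strand at positions 6–14, 36–44.
The reverse primer's reverse complement is TACGGAAT, matching at positions 109–116.
Each forward site pairs with the reverse site to give a product ending at position 116: sizes 111, 81 bp.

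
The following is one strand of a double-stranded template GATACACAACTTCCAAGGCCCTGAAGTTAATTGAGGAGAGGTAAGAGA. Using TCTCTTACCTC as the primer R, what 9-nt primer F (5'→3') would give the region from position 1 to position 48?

5'-GATACACAA-3'

The reverse primer's reverse complement GAGGTAAGAGA matches the template at positions 38–48; the product starts at position 1.
The forward primer is identical to the top strand over positions 1–9: GATACACAA.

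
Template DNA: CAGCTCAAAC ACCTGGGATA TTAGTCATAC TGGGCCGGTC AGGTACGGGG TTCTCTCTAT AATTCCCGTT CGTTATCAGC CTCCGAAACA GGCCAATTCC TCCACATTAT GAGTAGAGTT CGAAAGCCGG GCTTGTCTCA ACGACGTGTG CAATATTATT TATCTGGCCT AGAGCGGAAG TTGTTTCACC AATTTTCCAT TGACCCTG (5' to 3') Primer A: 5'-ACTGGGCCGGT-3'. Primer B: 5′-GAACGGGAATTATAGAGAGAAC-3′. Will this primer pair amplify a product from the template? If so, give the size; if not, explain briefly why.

Primer A (ACTGGGCCGGT) matches the top strand at positions 29–39; it acts as a forward primer.
Primer B's reverse complement is GTTCTCTCTATAATTCCCGTTC, matching the top strand at positions 50–71; it acts as a reverse primer.
The 3' ends face each other across positions 29–71, giving a 43 bp product.

Yes — a 43 bp product.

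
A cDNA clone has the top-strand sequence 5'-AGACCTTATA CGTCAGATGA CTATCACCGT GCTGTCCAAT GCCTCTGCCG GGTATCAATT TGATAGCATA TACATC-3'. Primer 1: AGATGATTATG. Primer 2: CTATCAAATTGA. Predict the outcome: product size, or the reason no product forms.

Primer 1 (AGATGATTATG) does not match the top strand, and its reverse complement CATAATCATCT does not match either.
With no annealing site for primer 1, no amplification occurs.

No product — primer 1 has no binding site in the template.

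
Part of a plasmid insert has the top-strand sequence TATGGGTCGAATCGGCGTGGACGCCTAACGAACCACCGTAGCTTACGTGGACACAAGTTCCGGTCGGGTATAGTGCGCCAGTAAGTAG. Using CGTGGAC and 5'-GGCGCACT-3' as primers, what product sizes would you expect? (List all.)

64 bp, 34 bp

The forward primer CGTGGAC matches the top strand at positions 16–22, 46–52.
The reverse primer's reverse complement is AGTGCGCC, matching at positions 72–79.
Each forward site pairs with the reverse site to give a product ending at position 79: sizes 64, 34 bp.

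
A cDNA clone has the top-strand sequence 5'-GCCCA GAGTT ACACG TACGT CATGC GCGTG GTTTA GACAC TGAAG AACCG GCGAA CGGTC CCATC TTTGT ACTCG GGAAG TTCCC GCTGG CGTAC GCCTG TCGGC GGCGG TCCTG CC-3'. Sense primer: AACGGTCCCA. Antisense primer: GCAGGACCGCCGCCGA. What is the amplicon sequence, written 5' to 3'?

Forward primer AACGGTCCCA is found on the top strand at positions 54–63.
Reverse complement of the reverse primer: TCGGCGGCGGTCCTGC. This occurs on the top strand at positions 101–116.
The product is the template from position 54 through 116 (63 bp).

5'-AACGGTCCCATCTTTGTACTCGGGAAGTTCCCGCTGGCGTACGCCTGTCGGCGGCGGTCCTGC-3'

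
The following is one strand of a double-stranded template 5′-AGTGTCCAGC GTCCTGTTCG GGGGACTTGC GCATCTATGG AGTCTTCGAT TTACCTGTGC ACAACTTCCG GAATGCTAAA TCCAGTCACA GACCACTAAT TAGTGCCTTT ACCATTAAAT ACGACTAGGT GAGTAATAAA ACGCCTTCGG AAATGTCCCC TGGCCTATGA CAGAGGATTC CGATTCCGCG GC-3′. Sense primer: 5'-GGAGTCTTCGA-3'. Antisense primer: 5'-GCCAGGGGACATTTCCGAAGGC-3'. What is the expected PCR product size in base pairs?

Forward primer GGAGTCTTCGA is found on the top strand at positions 39–49.
Taking the reverse complement of GCCAGGGGACATTTCCGAAGGC gives GCCTTCGGAAATGTCCCCTGGC, found at positions 143–164 on the template; the primer anneals here to the top strand with its 3' end pointing upstream.
Amplicon spans positions 39–164: 126 bp.

126 bp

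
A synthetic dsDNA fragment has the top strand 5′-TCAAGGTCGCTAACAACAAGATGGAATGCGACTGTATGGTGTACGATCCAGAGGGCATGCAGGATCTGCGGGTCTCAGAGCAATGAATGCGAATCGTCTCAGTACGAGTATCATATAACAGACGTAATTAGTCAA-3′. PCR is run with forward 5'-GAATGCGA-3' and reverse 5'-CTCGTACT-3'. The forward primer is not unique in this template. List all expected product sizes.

The forward primer GAATGCGA matches the top strand at positions 24–31, 85–92.
The reverse primer's reverse complement is AGTACGAG, matching at positions 101–108.
Each forward site pairs with the reverse site to give a product ending at position 108: sizes 85, 24 bp.

85 bp, 24 bp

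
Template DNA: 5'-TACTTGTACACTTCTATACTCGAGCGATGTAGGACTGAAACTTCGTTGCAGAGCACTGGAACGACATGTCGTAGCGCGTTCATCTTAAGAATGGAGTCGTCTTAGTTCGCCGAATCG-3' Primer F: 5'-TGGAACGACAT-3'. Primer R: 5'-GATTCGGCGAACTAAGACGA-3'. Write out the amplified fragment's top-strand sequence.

5'-TGGAACGACATGTCGTAGCGCGTTCATCTTAAGAATGGAGTCGTCTTAGTTCGCCGAATC-3'

Scanning the template, TGGAACGACAT occurs at positions 57–67; this primer anneals to the bottom strand there with its 3' end pointing downstream.
The reverse primer's reverse complement is TCGTCTTAGTTCGCCGAATC, which matches the template at positions 97–116.
The product is the template from position 57 through 116 (60 bp).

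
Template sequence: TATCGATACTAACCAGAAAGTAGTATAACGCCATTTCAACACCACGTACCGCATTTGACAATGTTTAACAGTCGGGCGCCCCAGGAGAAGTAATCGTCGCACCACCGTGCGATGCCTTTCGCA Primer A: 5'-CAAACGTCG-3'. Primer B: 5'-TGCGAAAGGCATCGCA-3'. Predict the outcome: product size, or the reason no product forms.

Primer A (CAAACGTCG) does not match the top strand, and its reverse complement CGACGTTTG does not match either.
With no annealing site for primer A, no amplification occurs.

No product — primer A has no binding site in the template.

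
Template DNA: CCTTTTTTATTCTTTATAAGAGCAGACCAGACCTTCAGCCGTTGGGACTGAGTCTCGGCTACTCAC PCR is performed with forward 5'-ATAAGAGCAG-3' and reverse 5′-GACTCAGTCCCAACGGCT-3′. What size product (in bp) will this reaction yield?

The forward primer matches the template at positions 16–25.
Reverse complement of the reverse primer: AGCCGTTGGGACTGAGTC. This occurs on the top strand at positions 37–54.
The product runs from position 16 to position 54, so its length is 54 − 16 + 1 = 39 bp.

39 bp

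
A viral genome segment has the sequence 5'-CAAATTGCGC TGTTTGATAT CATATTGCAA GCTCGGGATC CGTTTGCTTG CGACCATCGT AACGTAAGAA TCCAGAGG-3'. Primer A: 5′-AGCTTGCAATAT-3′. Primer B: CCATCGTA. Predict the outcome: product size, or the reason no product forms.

Primer A (AGCTTGCAATAT) has reverse complement ATATTGCAAGCT, which matches the top strand at positions 22–33; primer A anneals to the top strand there with its 3' end pointing upstream toward position 22.
Primer B (CCATCGTA) matches the top strand directly at positions 54–61; it anneals to the bottom strand with its 3' end pointing downstream toward position 61.
The 3' ends diverge (primer A extends toward position 1, primer B toward position 78), so the primers never converge on a shared product.

No product — the primers' 3' ends point away from each other.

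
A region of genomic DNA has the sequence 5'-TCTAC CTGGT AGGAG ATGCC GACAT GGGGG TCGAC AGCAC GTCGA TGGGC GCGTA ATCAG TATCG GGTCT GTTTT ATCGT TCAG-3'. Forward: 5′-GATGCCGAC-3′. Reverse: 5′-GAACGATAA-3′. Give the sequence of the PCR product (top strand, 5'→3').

The forward primer matches the template at positions 15–23.
Taking the reverse complement of GAACGATAA gives TTATCGTTC, found at positions 74–82 on the template; the primer anneals here to the top strand with its 3' end pointing upstream.
The product is the template from position 15 through 82 (68 bp).

5'-GATGCCGACATGGGGGTCGACAGCACGTCGATGGGCGCGTAATCAGTATCGGGTCTGTTTTATCGTTC-3'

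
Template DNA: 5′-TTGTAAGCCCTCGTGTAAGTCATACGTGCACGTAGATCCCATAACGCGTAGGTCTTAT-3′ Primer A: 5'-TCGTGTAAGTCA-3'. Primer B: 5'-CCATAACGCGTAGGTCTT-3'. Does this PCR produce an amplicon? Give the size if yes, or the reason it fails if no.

Primer A (TCGTGTAAGTCA) matches the top strand at positions 11–22 (3' end points downstream).
Primer B (CCATAACGCGTAGGTCTT) also matches the top strand directly, at positions 39–56 — its reverse complement AAGACCTACGCGTTATGG is not present.
Both primers anneal to the bottom strand with 3' ends pointing the same way, so neither can prime synthesis back toward the other.

No product — both primers anneal to the same strand and extend in the same direction.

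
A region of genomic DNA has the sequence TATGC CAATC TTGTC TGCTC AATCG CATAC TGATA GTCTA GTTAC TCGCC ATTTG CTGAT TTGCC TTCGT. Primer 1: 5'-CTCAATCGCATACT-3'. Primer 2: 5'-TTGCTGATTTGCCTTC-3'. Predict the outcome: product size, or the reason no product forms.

No product — both primers anneal to the same strand and extend in the same direction.

Primer 1 (CTCAATCGCATACT) matches the top strand at positions 18–31 (3' end points downstream).
Primer 2 (TTGCTGATTTGCCTTC) also matches the top strand directly, at positions 53–68 — its reverse complement GAAGGCAAATCAGCAA is not present.
Both primers anneal to the bottom strand with 3' ends pointing the same way, so neither can prime synthesis back toward the other.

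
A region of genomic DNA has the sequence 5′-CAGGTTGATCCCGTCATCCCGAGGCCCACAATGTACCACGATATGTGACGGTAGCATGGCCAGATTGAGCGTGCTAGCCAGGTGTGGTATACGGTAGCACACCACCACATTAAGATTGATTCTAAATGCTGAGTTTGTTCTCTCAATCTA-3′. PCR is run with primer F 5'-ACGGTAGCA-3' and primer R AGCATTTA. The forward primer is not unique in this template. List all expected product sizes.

83 bp, 40 bp

The forward primer ACGGTAGCA matches the top strand at positions 48–56, 91–99.
The reverse primer's reverse complement is TAAATGCT, matching at positions 123–130.
Each forward site pairs with the reverse site to give a product ending at position 130: sizes 83, 40 bp.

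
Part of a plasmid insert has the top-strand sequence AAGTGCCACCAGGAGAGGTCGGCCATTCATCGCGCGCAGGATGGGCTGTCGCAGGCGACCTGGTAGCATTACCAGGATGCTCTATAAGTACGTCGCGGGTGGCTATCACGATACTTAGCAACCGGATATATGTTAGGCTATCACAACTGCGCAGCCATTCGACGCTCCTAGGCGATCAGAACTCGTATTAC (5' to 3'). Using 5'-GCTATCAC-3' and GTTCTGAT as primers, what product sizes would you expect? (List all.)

81 bp, 46 bp

The forward primer GCTATCAC matches the top strand at positions 102–109, 137–144.
The reverse primer's reverse complement is ATCAGAAC, matching at positions 175–182.
Each forward site pairs with the reverse site to give a product ending at position 182: sizes 81, 46 bp.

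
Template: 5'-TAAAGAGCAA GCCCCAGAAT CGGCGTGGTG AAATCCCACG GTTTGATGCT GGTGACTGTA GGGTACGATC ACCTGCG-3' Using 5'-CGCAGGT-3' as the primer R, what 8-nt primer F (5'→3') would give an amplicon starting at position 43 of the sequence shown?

The reverse primer's reverse complement ACCTGCG matches the template at positions 71–77; the product starts at position 43.
The forward primer is identical to the top strand over positions 43–50: TTGATGCT.

5'-TTGATGCT-3'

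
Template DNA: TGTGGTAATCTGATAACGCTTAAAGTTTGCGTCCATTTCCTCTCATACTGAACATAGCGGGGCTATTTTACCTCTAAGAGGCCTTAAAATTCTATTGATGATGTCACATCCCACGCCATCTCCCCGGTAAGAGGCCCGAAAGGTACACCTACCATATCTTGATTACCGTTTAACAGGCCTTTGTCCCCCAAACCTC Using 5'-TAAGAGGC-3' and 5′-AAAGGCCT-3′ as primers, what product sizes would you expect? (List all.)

The forward primer TAAGAGGC matches the top strand at positions 75–82, 128–135.
The reverse primer's reverse complement is AGGCCTTT, matching at positions 175–182.
Each forward site pairs with the reverse site to give a product ending at position 182: sizes 108, 55 bp.

108 bp, 55 bp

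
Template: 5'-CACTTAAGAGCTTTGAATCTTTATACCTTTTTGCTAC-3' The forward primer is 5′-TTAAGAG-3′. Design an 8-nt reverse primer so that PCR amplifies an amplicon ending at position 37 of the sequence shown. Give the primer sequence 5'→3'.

5'-GTAGCAAA-3'

The forward primer binds at positions 4–10; the product's 3' end on the top strand is position 37.
The reverse primer anneals to the top strand over positions 30–37, i.e. to TTTGCTAC.
Its sequence written 5'→3' is the reverse complement: GTAGCAAA.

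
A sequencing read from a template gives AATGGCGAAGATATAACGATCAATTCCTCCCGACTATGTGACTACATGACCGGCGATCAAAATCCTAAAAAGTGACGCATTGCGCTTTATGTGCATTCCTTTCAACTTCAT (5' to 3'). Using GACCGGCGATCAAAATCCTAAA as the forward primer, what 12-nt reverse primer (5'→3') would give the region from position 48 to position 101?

5'-AAGGAATGCACA-3'

The product's 3' end on the top strand is position 101.
The reverse primer anneals to the top strand over positions 90–101, i.e. to TGTGCATTCCTT.
Its sequence written 5'→3' is the reverse complement: AAGGAATGCACA.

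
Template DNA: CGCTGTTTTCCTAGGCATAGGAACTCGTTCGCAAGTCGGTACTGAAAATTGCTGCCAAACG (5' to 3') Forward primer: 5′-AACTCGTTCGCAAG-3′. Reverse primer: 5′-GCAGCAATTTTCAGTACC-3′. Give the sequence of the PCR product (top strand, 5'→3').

Scanning the template, AACTCGTTCGCAAG occurs at positions 22–35; this primer anneals to the bottom strand there with its 3' end pointing downstream.
Taking the reverse complement of GCAGCAATTTTCAGTACC gives GGTACTGAAAATTGCTGC, found at positions 38–55 on the template; the primer anneals here to the top strand with its 3' end pointing upstream.
The product is the template from position 22 through 55 (34 bp).

5'-AACTCGTTCGCAAGTCGGTACTGAAAATTGCTGC-3'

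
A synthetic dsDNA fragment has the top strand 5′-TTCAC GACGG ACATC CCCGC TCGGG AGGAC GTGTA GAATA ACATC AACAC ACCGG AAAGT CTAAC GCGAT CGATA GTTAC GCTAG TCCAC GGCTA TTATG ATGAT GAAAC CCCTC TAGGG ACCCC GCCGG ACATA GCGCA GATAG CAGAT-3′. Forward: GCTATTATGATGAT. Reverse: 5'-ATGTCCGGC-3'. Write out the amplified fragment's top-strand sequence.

5'-GCTATTATGATGATGAAACCCCTCTAGGGACCCCGCCGGACAT-3'

Scanning the template, GCTATTATGATGAT occurs at positions 92–105; this primer anneals to the bottom strand there with its 3' end pointing downstream.
Reverse complement of the reverse primer: GCCGGACAT. This occurs on the top strand at positions 126–134.
The product is the template from position 92 through 134 (43 bp).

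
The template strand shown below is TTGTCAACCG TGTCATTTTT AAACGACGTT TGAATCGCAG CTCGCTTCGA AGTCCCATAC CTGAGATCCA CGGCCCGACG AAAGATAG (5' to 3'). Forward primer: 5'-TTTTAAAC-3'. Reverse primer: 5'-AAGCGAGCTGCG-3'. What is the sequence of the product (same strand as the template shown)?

5'-TTTTAAACGACGTTTGAATCGCAGCTCGCTT-3'

The forward primer matches the template at positions 17–24.
Taking the reverse complement of AAGCGAGCTGCG gives CGCAGCTCGCTT, found at positions 36–47 on the template; the primer anneals here to the top strand with its 3' end pointing upstream.
The product is the template from position 17 through 47 (31 bp).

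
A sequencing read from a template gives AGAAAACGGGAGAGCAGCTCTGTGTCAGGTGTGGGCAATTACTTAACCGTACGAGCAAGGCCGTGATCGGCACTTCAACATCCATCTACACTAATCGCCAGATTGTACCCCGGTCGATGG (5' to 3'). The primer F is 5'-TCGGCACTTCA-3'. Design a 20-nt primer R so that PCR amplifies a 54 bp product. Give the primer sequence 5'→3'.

The forward primer binds at positions 67–77, so a 54 bp product ends at position 67 + 54 − 1 = 120.
The reverse primer anneals to the top strand over positions 101–120, i.e. to GATTGTACCCCGGTCGATGG.
Its sequence written 5'→3' is the reverse complement: CCATCGACCGGGGTACAATC.

5'-CCATCGACCGGGGTACAATC-3'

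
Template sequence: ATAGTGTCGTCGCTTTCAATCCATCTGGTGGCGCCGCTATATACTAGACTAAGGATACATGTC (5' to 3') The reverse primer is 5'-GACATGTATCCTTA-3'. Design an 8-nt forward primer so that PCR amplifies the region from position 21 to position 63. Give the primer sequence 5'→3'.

The reverse primer's reverse complement TAAGGATACATGTC matches the template at positions 50–63; the product starts at position 21.
The forward primer is identical to the top strand over positions 21–28: CCATCTGG.

5'-CCATCTGG-3'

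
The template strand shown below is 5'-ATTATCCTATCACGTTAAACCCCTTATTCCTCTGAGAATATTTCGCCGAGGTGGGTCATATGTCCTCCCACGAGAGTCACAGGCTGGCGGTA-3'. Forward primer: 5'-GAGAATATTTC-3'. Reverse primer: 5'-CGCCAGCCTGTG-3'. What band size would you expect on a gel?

Scanning the template, GAGAATATTTC occurs at positions 34–44; this primer anneals to the bottom strand there with its 3' end pointing downstream.
Reverse complement of the reverse primer: CACAGGCTGGCG. This occurs on the top strand at positions 78–89.
Product length = (reverse-primer end) − (forward-primer start) + 1 = 89 − 34 + 1 = 56 bp.

56 bp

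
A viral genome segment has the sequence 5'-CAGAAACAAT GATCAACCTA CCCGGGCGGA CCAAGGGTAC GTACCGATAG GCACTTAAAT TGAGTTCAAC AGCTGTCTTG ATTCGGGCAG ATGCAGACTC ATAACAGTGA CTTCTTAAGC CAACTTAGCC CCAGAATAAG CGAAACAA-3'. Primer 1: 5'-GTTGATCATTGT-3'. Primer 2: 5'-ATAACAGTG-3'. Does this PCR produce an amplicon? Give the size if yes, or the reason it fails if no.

Primer 1 (GTTGATCATTGT) has reverse complement ACAATGATCAAC, which matches the top strand at positions 6–17; primer 1 anneals to the top strand there with its 3' end pointing upstream toward position 6.
Primer 2 (ATAACAGTG) matches the top strand directly at positions 101–109; it anneals to the bottom strand with its 3' end pointing downstream toward position 109.
The 3' ends diverge (primer 1 extends toward position 1, primer 2 toward position 148), so the primers never converge on a shared product.

No product — the primers' 3' ends point away from each other.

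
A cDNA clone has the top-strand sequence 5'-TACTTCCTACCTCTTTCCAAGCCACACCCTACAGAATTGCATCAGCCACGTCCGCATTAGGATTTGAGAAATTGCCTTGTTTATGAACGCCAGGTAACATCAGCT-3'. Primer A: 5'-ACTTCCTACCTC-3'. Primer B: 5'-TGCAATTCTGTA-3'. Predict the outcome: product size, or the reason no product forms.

Yes — a 40 bp product.

Primer A (ACTTCCTACCTC) matches the top strand at positions 2–13; it acts as a forward primer.
Primer B's reverse complement is TACAGAATTGCA, matching the top strand at positions 30–41; it acts as a reverse primer.
The 3' ends face each other across positions 2–41, giving a 40 bp product.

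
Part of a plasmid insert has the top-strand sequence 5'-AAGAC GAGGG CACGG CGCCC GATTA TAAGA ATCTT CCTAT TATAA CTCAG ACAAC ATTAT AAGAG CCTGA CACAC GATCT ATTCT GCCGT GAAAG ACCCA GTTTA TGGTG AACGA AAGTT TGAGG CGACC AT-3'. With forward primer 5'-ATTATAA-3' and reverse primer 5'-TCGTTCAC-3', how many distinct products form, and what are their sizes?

The forward primer ATTATAA matches the top strand at positions 22–28, 39–45, 56–62.
The reverse primer's reverse complement is GTGAACGA, matching at positions 108–115.
Each forward site pairs with the reverse site to give a product ending at position 115: sizes 94, 77, 60 bp.

Three products: 94 bp, 77 bp, 60 bp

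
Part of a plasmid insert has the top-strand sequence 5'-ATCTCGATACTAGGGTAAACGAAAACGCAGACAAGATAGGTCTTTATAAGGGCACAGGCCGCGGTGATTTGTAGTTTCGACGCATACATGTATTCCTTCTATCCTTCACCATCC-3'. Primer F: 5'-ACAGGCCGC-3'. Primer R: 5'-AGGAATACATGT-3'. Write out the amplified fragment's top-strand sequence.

5'-ACAGGCCGCGGTGATTTGTAGTTTCGACGCATACATGTATTCCT-3'

Scanning the template, ACAGGCCGC occurs at positions 54–62; this primer anneals to the bottom strand there with its 3' end pointing downstream.
Taking the reverse complement of AGGAATACATGT gives ACATGTATTCCT, found at positions 86–97 on the template; the primer anneals here to the top strand with its 3' end pointing upstream.
The product is the template from position 54 through 97 (44 bp).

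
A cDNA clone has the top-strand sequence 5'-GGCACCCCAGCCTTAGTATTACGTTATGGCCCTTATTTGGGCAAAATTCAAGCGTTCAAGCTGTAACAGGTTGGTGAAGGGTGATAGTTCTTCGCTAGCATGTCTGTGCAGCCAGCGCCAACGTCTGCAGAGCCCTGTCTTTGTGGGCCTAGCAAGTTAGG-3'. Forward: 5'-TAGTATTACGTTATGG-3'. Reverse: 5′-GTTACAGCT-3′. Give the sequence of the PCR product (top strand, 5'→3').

The forward primer matches the template at positions 14–29.
The reverse primer's reverse complement is AGCTGTAAC, which matches the template at positions 59–67.
The product is the template from position 14 through 67 (54 bp).

5'-TAGTATTACGTTATGGCCCTTATTTGGGCAAAATTCAAGCGTTCAAGCTGTAAC-3'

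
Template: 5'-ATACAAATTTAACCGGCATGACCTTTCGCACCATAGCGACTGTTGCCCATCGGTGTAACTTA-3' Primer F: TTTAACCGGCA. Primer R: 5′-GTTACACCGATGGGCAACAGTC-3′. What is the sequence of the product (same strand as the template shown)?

5'-TTTAACCGGCATGACCTTTCGCACCATAGCGACTGTTGCCCATCGGTGTAAC-3'

The forward primer matches the template at positions 8–18.
The reverse primer's reverse complement is GACTGTTGCCCATCGGTGTAAC, which matches the template at positions 38–59.
The product is the template from position 8 through 59 (52 bp).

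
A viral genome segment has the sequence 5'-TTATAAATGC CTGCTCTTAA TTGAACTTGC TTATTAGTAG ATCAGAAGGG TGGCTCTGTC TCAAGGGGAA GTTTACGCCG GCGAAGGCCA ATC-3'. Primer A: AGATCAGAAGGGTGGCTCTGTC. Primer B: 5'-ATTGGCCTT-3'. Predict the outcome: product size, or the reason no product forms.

Primer A (AGATCAGAAGGGTGGCTCTGTC) matches the top strand at positions 39–60; it acts as a forward primer.
Primer B's reverse complement is AAGGCCAAT, matching the top strand at positions 84–92; it acts as a reverse primer.
The 3' ends face each other across positions 39–92, giving a 54 bp product.

Yes — a 54 bp product.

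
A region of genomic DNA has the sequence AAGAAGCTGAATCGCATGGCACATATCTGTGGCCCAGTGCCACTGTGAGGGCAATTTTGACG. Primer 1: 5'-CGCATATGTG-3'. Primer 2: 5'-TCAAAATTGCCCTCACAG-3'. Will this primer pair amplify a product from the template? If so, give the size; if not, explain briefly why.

No product — primer 1 has no binding site in the template.

Primer 1 (CGCATATGTG) does not match the top strand, and its reverse complement CACATATGCG does not match either.
With no annealing site for primer 1, no amplification occurs.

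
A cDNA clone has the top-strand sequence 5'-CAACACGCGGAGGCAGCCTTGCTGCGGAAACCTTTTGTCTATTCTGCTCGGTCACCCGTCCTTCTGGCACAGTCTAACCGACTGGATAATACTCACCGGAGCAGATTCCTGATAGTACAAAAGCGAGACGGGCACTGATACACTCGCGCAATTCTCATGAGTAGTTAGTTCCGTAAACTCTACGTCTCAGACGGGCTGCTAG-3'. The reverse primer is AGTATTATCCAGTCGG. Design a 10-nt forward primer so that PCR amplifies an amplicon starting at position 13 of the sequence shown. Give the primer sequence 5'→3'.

The reverse primer's reverse complement CCGACTGGATAATACT matches the template at positions 78–93; the product starts at position 13.
The forward primer is identical to the top strand over positions 13–22: GCAGCCTTGC.

5'-GCAGCCTTGC-3'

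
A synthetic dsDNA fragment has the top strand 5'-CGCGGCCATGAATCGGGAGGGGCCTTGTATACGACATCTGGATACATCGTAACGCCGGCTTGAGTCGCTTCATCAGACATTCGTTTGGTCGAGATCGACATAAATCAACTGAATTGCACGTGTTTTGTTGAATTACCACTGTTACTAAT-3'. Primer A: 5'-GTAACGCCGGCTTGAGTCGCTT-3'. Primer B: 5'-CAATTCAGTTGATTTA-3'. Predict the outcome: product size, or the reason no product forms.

Yes — a 68 bp product.

Primer A (GTAACGCCGGCTTGAGTCGCTT) matches the top strand at positions 49–70; it acts as a forward primer.
Primer B's reverse complement is TAAATCAACTGAATTG, matching the top strand at positions 101–116; it acts as a reverse primer.
The 3' ends face each other across positions 49–116, giving a 68 bp product.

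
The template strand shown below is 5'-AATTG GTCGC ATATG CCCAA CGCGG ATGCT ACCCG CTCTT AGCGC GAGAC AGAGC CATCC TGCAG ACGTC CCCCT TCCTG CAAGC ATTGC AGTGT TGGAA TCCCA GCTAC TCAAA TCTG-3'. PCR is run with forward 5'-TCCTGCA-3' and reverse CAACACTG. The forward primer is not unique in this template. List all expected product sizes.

The forward primer TCCTGCA matches the top strand at positions 58–64, 76–82.
The reverse primer's reverse complement is CAGTGTTG, matching at positions 90–97.
Each forward site pairs with the reverse site to give a product ending at position 97: sizes 40, 22 bp.

40 bp, 22 bp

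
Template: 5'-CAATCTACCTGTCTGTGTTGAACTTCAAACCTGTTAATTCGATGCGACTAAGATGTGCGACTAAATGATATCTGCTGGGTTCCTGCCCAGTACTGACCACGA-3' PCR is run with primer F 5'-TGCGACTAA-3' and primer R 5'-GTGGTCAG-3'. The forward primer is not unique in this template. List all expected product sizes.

The forward primer TGCGACTAA matches the top strand at positions 43–51, 56–64.
The reverse primer's reverse complement is CTGACCAC, matching at positions 93–100.
Each forward site pairs with the reverse site to give a product ending at position 100: sizes 58, 45 bp.

58 bp, 45 bp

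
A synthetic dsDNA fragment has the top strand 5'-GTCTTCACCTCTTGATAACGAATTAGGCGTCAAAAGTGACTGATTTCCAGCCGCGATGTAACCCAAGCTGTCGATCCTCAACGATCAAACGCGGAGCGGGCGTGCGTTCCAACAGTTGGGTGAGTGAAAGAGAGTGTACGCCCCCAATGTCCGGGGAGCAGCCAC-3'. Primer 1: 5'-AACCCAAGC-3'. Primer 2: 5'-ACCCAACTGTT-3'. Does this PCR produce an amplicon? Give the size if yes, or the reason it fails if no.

Yes — a 62 bp product.

Primer 1 (AACCCAAGC) matches the top strand at positions 60–68; it acts as a forward primer.
Primer 2's reverse complement is AACAGTTGGGT, matching the top strand at positions 111–121; it acts as a reverse primer.
The 3' ends face each other across positions 60–121, giving a 62 bp product.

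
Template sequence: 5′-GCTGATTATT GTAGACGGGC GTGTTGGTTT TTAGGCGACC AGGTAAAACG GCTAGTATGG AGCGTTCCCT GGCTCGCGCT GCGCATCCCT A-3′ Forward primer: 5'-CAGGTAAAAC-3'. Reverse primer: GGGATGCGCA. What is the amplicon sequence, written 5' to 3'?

Forward primer CAGGTAAAAC is found on the top strand at positions 40–49.
The reverse primer's reverse complement is TGCGCATCCC, which matches the template at positions 80–89.
The product is the template from position 40 through 89 (50 bp).

5'-CAGGTAAAACGGCTAGTATGGAGCGTTCCCTGGCTCGCGCTGCGCATCCC-3'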